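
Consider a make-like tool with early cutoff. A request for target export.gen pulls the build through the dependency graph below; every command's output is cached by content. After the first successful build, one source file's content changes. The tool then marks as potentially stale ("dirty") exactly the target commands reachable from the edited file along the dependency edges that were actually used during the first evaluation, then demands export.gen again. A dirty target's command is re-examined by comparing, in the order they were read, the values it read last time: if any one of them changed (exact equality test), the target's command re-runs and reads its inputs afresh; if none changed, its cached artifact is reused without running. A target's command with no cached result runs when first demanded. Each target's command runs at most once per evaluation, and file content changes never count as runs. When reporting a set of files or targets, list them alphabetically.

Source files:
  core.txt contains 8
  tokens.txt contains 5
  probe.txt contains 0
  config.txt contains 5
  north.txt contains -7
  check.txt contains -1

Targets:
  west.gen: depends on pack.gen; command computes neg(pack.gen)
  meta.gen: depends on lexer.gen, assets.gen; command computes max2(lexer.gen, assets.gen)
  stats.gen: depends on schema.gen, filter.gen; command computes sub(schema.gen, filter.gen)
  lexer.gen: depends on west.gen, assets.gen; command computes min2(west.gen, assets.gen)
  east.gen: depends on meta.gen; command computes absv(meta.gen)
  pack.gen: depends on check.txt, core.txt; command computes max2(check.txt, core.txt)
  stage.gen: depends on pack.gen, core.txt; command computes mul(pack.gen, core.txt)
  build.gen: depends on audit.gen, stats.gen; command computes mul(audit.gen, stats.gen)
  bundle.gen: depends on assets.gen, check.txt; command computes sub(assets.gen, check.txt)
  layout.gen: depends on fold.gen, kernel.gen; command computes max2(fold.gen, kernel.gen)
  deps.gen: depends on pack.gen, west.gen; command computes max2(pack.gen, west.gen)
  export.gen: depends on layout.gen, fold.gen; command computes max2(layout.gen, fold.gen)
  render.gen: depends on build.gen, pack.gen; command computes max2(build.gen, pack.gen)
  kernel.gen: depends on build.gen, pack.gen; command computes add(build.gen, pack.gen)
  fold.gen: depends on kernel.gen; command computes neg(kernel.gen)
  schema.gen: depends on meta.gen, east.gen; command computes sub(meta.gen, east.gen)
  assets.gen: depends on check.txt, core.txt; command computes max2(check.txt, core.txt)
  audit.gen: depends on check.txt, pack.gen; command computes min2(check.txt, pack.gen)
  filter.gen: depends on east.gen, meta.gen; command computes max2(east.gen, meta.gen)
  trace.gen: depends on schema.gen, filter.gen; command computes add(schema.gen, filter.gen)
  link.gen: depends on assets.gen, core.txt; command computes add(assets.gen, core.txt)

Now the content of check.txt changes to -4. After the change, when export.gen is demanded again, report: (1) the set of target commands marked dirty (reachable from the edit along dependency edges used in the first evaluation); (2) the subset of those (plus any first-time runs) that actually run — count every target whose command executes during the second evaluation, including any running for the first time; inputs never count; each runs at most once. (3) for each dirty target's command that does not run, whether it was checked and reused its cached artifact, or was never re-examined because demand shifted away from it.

First demand of the output computes:
  assets.gen = max2(-1, 8) = 8
  pack.gen = max2(-1, 8) = 8
  audit.gen = min2(-1, 8) = -1
  west.gen = neg(8) = -8
  lexer.gen = min2(-8, 8) = -8
  meta.gen = max2(-8, 8) = 8
  east.gen = absv(8) = 8
  filter.gen = max2(8, 8) = 8
  schema.gen = sub(8, 8) = 0
  stats.gen = sub(0, 8) = -8
  build.gen = mul(-1, -8) = 8
  kernel.gen = add(8, 8) = 16
  fold.gen = neg(16) = -16
  layout.gen = max2(-16, 16) = 16
  export.gen = max2(16, -16) = 16

After the edit, cleaning proceeds:
  assets.gen: a read changed (check.txt -1->-4) — executes, giving 8 — identical to its old value.
  pack.gen: a read changed (check.txt -1->-4) — executes, giving 8 — identical to its old value.
  audit.gen: a read changed (check.txt -1->-4) — executes, giving -4.
  west.gen: dirty, but its reads are unchanged (pack.gen unchanged); cached -8 stands.
  lexer.gen: dirty, but its reads are unchanged (west.gen unchanged, assets.gen unchanged); cached -8 stands.
  meta.gen: dirty, but its reads are unchanged (lexer.gen unchanged, assets.gen unchanged); cached 8 stands.
  east.gen: dirty, but its reads are unchanged (meta.gen unchanged); cached 8 stands.
  filter.gen: dirty, but its reads are unchanged (east.gen unchanged, meta.gen unchanged); cached 8 stands.
  schema.gen: dirty, but its reads are unchanged (meta.gen unchanged, east.gen unchanged); cached 0 stands.
  stats.gen: dirty, but its reads are unchanged (schema.gen unchanged, filter.gen unchanged); cached -8 stands.
  build.gen: a read changed (audit.gen -1->-4) — executes, giving 32.
  kernel.gen: a read changed (build.gen 8->32) — executes, giving 40.
  fold.gen: a read changed (kernel.gen 16->40) — executes, giving -40.
  layout.gen: a read changed (fold.gen -16->-40; kernel.gen 16->40) — executes, giving 40.
  export.gen: a read changed (layout.gen 16->40; fold.gen -16->-40) — executes, giving 40.

Note where the cutoff bites: west.gen is checked, finds nothing changed, and keeps its cache.

The edit dirties: assets.gen, audit.gen, build.gen, east.gen, export.gen, filter.gen, fold.gen, kernel.gen, layout.gen, lexer.gen, meta.gen, pack.gen, schema.gen, stats.gen, west.gen.
8 target commands run: assets.gen, audit.gen, build.gen, export.gen, fold.gen, kernel.gen, layout.gen, pack.gen.
Cache hits after checking: east.gen, filter.gen, lexer.gen, meta.gen, schema.gen, stats.gen, west.gen.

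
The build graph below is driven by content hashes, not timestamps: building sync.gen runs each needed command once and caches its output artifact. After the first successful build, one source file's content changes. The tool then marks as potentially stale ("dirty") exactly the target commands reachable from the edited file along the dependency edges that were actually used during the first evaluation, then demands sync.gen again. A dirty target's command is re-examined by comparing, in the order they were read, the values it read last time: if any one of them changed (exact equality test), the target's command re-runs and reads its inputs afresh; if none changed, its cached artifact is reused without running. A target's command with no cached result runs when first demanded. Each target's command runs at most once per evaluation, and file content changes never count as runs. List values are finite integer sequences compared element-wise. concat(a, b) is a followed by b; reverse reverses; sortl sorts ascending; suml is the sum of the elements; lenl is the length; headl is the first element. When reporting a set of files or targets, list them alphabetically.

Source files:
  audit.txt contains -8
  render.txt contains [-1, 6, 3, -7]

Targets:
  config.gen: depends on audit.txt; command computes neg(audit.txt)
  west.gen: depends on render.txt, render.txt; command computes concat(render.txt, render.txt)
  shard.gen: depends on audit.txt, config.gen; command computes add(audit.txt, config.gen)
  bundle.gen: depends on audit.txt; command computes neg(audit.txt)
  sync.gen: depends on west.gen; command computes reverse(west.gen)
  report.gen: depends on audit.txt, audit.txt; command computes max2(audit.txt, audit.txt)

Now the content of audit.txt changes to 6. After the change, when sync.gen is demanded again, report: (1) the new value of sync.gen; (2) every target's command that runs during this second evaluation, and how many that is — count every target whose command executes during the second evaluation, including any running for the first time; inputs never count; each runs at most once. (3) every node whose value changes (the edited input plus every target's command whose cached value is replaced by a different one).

Initial pass — values computed on the first demand:
  west.gen = concat([-1, 6, 3, -7], [-1, 6, 3, -7]) = [-1, 6, 3, -7, -1, 6, 3, -7]
  sync.gen = reverse([-1, 6, 3, -7, -1, 6, 3, -7]) = [-7, 3, 6, -1, -7, 3, 6, -1]

Second demand — change propagation:
  no demanded computation ever read audit.txt, so the edit dirties nothing and nothing runs.

The important point: nothing the output needs ever reads audit.txt, so the edit is invisible to it.

sync.gen now evaluates to [-7, 3, 6, -1, -7, 3, 6, -1].
Run set: none (0 run).
Changed values: audit.txt.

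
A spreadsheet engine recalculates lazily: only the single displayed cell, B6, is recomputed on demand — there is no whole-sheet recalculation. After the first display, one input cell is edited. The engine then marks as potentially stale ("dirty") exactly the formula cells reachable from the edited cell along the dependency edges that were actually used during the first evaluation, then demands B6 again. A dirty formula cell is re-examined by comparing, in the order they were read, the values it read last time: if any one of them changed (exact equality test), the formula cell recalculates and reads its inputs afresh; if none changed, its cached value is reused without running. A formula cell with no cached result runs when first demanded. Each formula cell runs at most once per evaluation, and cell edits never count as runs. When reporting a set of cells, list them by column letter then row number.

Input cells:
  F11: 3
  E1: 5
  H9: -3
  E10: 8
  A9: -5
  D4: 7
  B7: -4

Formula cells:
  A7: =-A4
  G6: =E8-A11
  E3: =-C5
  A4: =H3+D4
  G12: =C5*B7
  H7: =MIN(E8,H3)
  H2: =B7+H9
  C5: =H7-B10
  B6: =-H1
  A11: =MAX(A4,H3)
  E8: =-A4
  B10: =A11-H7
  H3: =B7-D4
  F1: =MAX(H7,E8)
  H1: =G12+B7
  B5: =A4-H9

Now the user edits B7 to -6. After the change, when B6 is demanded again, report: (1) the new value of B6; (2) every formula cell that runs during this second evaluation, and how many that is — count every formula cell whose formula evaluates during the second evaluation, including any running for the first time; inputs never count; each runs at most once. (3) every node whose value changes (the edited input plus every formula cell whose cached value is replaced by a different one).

New value of B6: -114.
Formula cells that run: A4, A11, B6, B10, C5, E8, G12, H1, H3, H7 — 10 in total.
Values that change: A4, A11, B6, B7, C5, E8, G12, H1, H3, H7.

First evaluation (everything demanded from the output):
  H3 = -4 - 7 = -11
  A4 = -11 + 7 = -4
  A11 = MAX(-4, -11) = -4
  E8 = -(-4) = 4
  H7 = MIN(4, -11) = -11
  B10 = -4 - -11 = 7
  C5 = -11 - 7 = -18
  G12 = -18 * -4 = 72
  H1 = 72 + -4 = 68
  B6 = -(68) = -68

Propagation after the edit:
  H3: runs — B7 -4->-6; result -13.
  A4: runs — H3 -11->-13; result -6.
  A11: runs — A4 -4->-6; H3 -11->-13; result -6.
  E8: runs — A4 -4->-6; result 6.
  H7: runs — E8 4->6; H3 -11->-13; result -13.
  B10: runs — A11 -4->-6; H7 -11->-13; result 7 (same value as before).
  C5: runs — H7 -11->-13; result -20.
  G12: runs — C5 -18->-20; B7 -4->-6; result 120.
  H1: runs — G12 72->120; B7 -4->-6; result 114.
  B6: runs — H1 68->114; result -114.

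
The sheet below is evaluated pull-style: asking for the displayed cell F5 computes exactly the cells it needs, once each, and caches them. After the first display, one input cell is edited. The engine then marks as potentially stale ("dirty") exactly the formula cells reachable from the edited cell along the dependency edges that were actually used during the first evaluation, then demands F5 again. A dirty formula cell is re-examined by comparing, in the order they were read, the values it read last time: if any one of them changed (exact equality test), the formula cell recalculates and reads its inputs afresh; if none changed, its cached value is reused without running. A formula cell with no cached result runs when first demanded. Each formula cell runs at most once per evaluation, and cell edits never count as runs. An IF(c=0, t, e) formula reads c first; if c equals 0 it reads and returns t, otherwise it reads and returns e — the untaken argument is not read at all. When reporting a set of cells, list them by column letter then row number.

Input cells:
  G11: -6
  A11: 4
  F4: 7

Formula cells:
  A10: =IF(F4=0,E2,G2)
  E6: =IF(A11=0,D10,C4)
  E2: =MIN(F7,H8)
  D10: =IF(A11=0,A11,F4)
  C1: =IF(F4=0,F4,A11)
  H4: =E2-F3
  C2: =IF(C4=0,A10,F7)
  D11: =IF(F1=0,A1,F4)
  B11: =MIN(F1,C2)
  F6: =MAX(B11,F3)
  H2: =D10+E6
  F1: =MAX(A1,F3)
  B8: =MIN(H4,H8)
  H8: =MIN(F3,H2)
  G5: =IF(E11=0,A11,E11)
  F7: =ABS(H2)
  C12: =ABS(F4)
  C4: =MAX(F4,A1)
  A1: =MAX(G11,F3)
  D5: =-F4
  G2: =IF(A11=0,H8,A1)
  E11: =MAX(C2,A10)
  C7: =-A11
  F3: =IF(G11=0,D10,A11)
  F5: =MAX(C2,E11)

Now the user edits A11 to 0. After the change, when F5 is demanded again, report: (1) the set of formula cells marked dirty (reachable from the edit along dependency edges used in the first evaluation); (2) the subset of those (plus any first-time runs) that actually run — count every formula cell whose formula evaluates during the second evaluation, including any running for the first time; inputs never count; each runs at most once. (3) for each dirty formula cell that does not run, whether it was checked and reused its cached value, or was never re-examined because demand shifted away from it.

The edit dirties: A1, A10, C2, C4, D10, E6, E11, F3, F5, F7, G2, H2.
13 formula cells run: A1, A10, C2, C4, D10, E6, E11, F3, F5, F7, G2, H2, H8.
No dirty formula cell escaped a run.
Note the branch switch — H8 had no cache and runs now for the first time.

First demand of the output computes:
  D10 = IF(A11=0: A11=4 -> else branch F4) = 7
  F3 = IF(G11=0: G11=-6 -> else branch A11) = 4
  A1 = MAX(-6, 4) = 4
  C4 = MAX(7, 4) = 7
  E6 = IF(A11=0: A11=4 -> else branch C4) = 7
  G2 = IF(A11=0: A11=4 -> else branch A1) = 4
  A10 = IF(F4=0: F4=7 -> else branch G2) = 4
  H2 = 7 + 7 = 14
  F7 = ABS(14) = 14
  C2 = IF(C4=0: C4=7 -> else branch F7) = 14
  E11 = MAX(14, 4) = 14
  F5 = MAX(14, 14) = 14

After the edit, cleaning proceeds:
  D10: a read changed (A11 4->0) — executes, giving 0.
  F3: a read changed (A11 4->0) — executes, giving 0.
  A1: a read changed (F3 4->0) — executes, giving 0.
  C4: a read changed (A1 4->0) — executes, giving 7 — identical to its old value.
  E6: a read changed (A11 4->0) — executes, giving 0.
  H2: a read changed (D10 7->0; E6 7->0) — executes, giving 0.
  F7: a read changed (H2 14->0) — executes, giving 0.
  H8: had never run; runs now, result 0.
  G2: a read changed (A11 4->0; A1 4->0) — executes, giving 0.
  A10: a read changed (G2 4->0) — executes, giving 0.
  C2: a read changed (F7 14->0) — executes, giving 0.
  E11: a read changed (C2 14->0; A10 4->0) — executes, giving 0.
  F5: a read changed (C2 14->0; E11 14->0) — executes, giving 0.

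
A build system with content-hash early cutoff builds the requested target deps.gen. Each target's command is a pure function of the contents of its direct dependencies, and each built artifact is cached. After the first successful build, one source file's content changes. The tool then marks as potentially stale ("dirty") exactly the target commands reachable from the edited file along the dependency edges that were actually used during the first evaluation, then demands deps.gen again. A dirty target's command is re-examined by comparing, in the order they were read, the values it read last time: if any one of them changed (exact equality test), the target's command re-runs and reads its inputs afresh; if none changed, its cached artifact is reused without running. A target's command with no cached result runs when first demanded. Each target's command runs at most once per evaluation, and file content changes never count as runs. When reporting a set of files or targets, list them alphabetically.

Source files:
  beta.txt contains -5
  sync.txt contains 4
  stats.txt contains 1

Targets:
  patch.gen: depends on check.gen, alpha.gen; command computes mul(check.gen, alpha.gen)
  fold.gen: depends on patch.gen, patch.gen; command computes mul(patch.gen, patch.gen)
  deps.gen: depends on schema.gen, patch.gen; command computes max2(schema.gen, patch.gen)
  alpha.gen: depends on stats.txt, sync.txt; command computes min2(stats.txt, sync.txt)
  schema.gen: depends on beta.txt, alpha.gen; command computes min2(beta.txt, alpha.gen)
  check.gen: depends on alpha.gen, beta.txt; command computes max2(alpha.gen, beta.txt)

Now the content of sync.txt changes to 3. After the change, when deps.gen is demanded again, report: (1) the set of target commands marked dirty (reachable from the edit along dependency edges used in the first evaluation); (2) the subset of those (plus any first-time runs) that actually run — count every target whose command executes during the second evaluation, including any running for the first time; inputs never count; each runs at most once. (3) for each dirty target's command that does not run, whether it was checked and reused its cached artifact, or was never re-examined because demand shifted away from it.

First evaluation (everything demanded from the output):
  alpha.gen = min2(1, 4) = 1
  check.gen = max2(1, -5) = 1
  patch.gen = mul(1, 1) = 1
  schema.gen = min2(-5, 1) = -5
  deps.gen = max2(-5, 1) = 1

Propagation after the edit:
  alpha.gen: runs — sync.txt 4->3; result 1 (same value as before).
  check.gen: checked — values it read are unchanged (alpha.gen unchanged, beta.txt unchanged); reused cached 1 without running.
  patch.gen: checked — values it read are unchanged (check.gen unchanged, alpha.gen unchanged); reused cached 1 without running.
  schema.gen: checked — values it read are unchanged (beta.txt unchanged, alpha.gen unchanged); reused cached -5 without running.
  deps.gen: checked — values it read are unchanged (schema.gen unchanged, patch.gen unchanged); reused cached 1 without running.

Key observation: the change is absorbed at alpha.gen — it re-runs but produces the same value, and the output's value is unchanged.

Marked dirty: alpha.gen, check.gen, deps.gen, patch.gen, schema.gen.
Target commands that run: alpha.gen — 1 in total.
Checked but reused from cache: check.gen, deps.gen, patch.gen, schema.gen.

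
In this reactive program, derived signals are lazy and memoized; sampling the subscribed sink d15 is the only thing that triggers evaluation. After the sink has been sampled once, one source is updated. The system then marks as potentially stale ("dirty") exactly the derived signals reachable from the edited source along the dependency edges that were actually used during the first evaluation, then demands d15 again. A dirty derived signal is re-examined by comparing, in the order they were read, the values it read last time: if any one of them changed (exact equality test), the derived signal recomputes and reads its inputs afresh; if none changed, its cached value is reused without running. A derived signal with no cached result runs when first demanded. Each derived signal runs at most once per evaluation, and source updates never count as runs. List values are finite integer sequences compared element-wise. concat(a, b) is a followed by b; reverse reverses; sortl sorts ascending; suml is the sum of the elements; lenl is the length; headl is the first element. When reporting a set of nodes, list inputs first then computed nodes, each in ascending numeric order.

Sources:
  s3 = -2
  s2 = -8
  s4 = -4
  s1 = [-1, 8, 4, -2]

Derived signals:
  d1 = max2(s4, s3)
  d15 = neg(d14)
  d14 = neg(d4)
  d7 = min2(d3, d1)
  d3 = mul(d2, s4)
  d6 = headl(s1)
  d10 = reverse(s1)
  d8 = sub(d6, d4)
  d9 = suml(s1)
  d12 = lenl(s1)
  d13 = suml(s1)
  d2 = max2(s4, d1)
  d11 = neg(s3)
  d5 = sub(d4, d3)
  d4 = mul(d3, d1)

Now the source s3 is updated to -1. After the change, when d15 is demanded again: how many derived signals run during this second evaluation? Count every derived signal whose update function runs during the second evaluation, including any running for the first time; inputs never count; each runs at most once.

First demand of the output computes:
  d1 = max2(-4, -2) = -2
  d2 = max2(-4, -2) = -2
  d3 = mul(-2, -4) = 8
  d4 = mul(8, -2) = -16
  d14 = neg(-16) = 16
  d15 = neg(16) = -16

After the edit, cleaning proceeds:
  d1: a read changed (s3 -2->-1) — executes, giving -1.
  d2: a read changed (d1 -2->-1) — executes, giving -1.
  d3: a read changed (d2 -2->-1) — executes, giving 4.
  d4: a read changed (d3 8->4; d1 -2->-1) — executes, giving -4.
  d14: a read changed (d4 -16->-4) — executes, giving 4.
  d15: a read changed (d14 16->4) — executes, giving -4.

6 derived signals run: d1, d2, d3, d4, d14, d15.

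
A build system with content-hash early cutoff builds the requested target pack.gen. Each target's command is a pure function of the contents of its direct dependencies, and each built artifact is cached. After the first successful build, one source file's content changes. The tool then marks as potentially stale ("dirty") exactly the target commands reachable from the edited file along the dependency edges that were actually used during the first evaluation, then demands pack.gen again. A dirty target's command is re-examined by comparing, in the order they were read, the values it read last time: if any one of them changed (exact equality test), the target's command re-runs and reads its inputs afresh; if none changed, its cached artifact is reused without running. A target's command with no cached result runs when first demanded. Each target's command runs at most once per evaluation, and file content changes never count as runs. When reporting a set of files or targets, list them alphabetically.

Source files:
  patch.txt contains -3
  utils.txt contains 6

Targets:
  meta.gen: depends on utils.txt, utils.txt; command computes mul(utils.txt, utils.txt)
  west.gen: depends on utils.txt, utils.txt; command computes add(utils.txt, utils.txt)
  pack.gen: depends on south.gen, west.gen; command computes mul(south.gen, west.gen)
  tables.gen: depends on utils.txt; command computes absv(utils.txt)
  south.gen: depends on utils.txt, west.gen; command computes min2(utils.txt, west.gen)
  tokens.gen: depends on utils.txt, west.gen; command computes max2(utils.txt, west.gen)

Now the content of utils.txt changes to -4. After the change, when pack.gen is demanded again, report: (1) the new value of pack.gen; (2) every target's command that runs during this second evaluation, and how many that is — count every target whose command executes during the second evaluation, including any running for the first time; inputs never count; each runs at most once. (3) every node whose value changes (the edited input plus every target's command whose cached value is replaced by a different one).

New value of pack.gen: 64.
Target commands that run: pack.gen, south.gen, west.gen — 3 in total.
Values that change: pack.gen, south.gen, utils.txt, west.gen.

First evaluation (everything demanded from the output):
  west.gen = add(6, 6) = 12
  south.gen = min2(6, 12) = 6
  pack.gen = mul(6, 12) = 72

Propagation after the edit:
  west.gen: runs — utils.txt 6->-4; utils.txt 6->-4; result -8.
  south.gen: runs — utils.txt 6->-4; west.gen 12->-8; result -8.
  pack.gen: runs — south.gen 6->-8; west.gen 12->-8; result 64.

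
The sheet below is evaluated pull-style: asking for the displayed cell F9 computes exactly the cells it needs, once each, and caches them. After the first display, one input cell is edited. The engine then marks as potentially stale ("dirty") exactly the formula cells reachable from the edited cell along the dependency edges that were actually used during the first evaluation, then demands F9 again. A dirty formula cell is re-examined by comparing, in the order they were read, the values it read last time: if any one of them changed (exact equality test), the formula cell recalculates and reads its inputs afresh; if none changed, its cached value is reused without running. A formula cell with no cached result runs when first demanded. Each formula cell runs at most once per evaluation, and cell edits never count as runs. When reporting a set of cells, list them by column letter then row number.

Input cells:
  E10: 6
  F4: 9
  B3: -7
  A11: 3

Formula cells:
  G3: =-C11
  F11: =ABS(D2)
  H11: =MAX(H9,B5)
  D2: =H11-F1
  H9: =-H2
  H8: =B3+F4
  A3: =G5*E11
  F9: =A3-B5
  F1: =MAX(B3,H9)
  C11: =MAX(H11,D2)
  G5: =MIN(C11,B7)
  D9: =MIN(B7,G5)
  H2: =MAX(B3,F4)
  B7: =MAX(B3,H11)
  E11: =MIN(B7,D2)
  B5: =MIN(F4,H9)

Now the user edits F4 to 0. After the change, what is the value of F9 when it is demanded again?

Demanding F9 again yields 0.

First demand of the output computes:
  H2 = MAX(-7, 9) = 9
  H9 = -(9) = -9
  B5 = MIN(9, -9) = -9
  F1 = MAX(-7, -9) = -7
  H11 = MAX(-9, -9) = -9
  B7 = MAX(-7, -9) = -7
  D2 = -9 - -7 = -2
  C11 = MAX(-9, -2) = -2
  E11 = MIN(-7, -2) = -7
  G5 = MIN(-2, -7) = -7
  A3 = -7 * -7 = 49
  F9 = 49 - -9 = 58

After the edit, cleaning proceeds:
  H2: a read changed (F4 9->0) — executes, giving 0.
  H9: a read changed (H2 9->0) — executes, giving 0.
  B5: a read changed (F4 9->0; H9 -9->0) — executes, giving 0.
  F1: a read changed (H9 -9->0) — executes, giving 0.
  H11: a read changed (H9 -9->0; B5 -9->0) — executes, giving 0.
  B7: a read changed (H11 -9->0) — executes, giving 0.
  D2: a read changed (H11 -9->0; F1 -7->0) — executes, giving 0.
  C11: a read changed (H11 -9->0; D2 -2->0) — executes, giving 0.
  E11: a read changed (B7 -7->0; D2 -2->0) — executes, giving 0.
  G5: a read changed (C11 -2->0; B7 -7->0) — executes, giving 0.
  A3: a read changed (G5 -7->0; E11 -7->0) — executes, giving 0.
  F9: a read changed (A3 49->0; B5 -9->0) — executes, giving 0.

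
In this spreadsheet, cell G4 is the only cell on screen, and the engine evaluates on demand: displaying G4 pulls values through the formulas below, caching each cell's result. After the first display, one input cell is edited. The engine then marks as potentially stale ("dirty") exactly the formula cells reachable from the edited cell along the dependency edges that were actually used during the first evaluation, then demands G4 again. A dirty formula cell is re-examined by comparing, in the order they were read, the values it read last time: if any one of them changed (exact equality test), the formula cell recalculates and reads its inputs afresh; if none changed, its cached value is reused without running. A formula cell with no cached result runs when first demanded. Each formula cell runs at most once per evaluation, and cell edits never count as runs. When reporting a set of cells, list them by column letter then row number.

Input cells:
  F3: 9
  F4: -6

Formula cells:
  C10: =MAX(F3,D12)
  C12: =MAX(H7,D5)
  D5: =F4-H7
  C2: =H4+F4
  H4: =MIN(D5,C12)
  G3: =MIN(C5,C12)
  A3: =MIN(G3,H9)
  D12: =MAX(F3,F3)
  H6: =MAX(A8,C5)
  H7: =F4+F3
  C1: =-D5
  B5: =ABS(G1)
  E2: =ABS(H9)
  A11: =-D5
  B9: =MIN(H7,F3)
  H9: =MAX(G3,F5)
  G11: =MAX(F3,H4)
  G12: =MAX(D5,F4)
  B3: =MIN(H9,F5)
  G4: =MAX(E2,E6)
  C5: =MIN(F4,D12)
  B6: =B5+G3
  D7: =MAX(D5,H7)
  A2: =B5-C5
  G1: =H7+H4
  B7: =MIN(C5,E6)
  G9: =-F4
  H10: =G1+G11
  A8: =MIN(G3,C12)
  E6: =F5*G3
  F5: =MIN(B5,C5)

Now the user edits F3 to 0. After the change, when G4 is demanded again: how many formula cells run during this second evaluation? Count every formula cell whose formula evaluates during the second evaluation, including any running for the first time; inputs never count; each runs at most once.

Run set: C5, C12, D5, D12, G1, G3, H4, H7 (8 run).
The important point: at B5 every value read last time is unchanged, so the dirty flag clears without a run.

Initial pass — values computed on the first demand:
  D12 = MAX(9, 9) = 9
  C5 = MIN(-6, 9) = -6
  H7 = -6 + 9 = 3
  D5 = -6 - 3 = -9
  C12 = MAX(3, -9) = 3
  G3 = MIN(-6, 3) = -6
  H4 = MIN(-9, 3) = -9
  G1 = 3 + -9 = -6
  B5 = ABS(-6) = 6
  F5 = MIN(6, -6) = -6
  E6 = -6 * -6 = 36
  H9 = MAX(-6, -6) = -6
  E2 = ABS(-6) = 6
  G4 = MAX(6, 36) = 36

Second demand — change propagation:
  D12: re-runs because F3 9->0; F3 9->0; new result 0.
  C5: re-runs because D12 9->0; new result -6 (unchanged).
  H7: re-runs because F3 9->0; new result -6.
  D5: re-runs because H7 3->-6; new result 0.
  C12: re-runs because H7 3->-6; D5 -9->0; new result 0.
  G3: re-runs because C12 3->0; new result -6 (unchanged).
  H4: re-runs because D5 -9->0; C12 3->0; new result 0.
  G1: re-runs because H7 3->-6; H4 -9->0; new result -6 (unchanged).
  B5: re-examined; everything it read last time is the same (G1 unchanged) — cache 6 kept, no run.
  F5: re-examined; everything it read last time is the same (B5 unchanged, C5 unchanged) — cache -6 kept, no run.
  E6: re-examined; everything it read last time is the same (F5 unchanged, G3 unchanged) — cache 36 kept, no run.
  H9: re-examined; everything it read last time is the same (G3 unchanged, F5 unchanged) — cache -6 kept, no run.
  E2: re-examined; everything it read last time is the same (H9 unchanged) — cache 6 kept, no run.
  G4: re-examined; everything it read last time is the same (E2 unchanged, E6 unchanged) — cache 36 kept, no run.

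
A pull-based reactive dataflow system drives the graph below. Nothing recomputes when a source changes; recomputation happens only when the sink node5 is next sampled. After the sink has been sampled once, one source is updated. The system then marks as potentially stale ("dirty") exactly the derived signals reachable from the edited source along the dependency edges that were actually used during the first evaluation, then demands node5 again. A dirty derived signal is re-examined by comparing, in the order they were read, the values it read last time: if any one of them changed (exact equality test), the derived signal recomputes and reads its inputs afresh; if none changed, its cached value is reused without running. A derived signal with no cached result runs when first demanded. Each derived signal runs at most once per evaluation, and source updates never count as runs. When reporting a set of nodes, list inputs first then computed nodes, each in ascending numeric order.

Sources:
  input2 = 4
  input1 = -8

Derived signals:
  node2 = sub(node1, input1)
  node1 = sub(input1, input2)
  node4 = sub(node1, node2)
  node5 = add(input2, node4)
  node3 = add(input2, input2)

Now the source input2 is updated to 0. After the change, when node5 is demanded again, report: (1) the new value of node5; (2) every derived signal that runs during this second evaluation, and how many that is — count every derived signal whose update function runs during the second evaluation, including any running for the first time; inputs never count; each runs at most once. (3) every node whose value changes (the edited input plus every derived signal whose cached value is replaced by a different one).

New value of node5: -8.
Derived signals that run: node1, node2, node4, node5 — 4 in total.
Values that change: input2, node1, node2, node5.

First evaluation (everything demanded from the output):
  node1 = sub(-8, 4) = -12
  node2 = sub(-12, -8) = -4
  node4 = sub(-12, -4) = -8
  node5 = add(4, -8) = -4

Propagation after the edit:
  node1: runs — input2 4->0; result -8.
  node2: runs — node1 -12->-8; result 0.
  node4: runs — node1 -12->-8; node2 -4->0; result -8 (same value as before).
  node5: runs — input2 4->0; result -8.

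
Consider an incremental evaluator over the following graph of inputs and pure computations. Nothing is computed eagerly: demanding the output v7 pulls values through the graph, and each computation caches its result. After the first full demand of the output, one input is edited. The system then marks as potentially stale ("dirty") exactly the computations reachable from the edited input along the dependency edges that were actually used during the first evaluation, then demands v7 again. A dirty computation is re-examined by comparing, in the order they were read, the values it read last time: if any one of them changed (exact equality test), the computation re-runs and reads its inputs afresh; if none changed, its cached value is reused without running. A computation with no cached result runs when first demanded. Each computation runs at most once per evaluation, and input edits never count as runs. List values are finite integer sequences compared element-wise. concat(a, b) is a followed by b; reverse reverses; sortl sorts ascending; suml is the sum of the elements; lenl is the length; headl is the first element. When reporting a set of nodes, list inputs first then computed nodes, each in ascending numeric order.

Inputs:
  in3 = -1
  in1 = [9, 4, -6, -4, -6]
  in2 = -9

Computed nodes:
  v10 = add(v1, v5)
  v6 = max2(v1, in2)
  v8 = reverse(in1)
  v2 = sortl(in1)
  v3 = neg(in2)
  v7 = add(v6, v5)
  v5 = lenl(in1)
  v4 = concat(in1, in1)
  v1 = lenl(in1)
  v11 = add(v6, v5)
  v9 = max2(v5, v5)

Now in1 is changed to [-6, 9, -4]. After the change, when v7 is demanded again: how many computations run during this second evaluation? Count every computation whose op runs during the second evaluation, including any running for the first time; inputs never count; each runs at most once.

Run set: v1, v5, v6, v7 (4 run).

Initial pass — values computed on the first demand:
  v1 = lenl([9, 4, -6, -4, -6]) = 5
  v5 = lenl([9, 4, -6, -4, -6]) = 5
  v6 = max2(5, -9) = 5
  v7 = add(5, 5) = 10

Second demand — change propagation:
  v1: re-runs because in1 [9, 4, -6, -4, -6]->[-6, 9, -4]; new result 3.
  v5: re-runs because in1 [9, 4, -6, -4, -6]->[-6, 9, -4]; new result 3.
  v6: re-runs because v1 5->3; new result 3.
  v7: re-runs because v6 5->3; v5 5->3; new result 6.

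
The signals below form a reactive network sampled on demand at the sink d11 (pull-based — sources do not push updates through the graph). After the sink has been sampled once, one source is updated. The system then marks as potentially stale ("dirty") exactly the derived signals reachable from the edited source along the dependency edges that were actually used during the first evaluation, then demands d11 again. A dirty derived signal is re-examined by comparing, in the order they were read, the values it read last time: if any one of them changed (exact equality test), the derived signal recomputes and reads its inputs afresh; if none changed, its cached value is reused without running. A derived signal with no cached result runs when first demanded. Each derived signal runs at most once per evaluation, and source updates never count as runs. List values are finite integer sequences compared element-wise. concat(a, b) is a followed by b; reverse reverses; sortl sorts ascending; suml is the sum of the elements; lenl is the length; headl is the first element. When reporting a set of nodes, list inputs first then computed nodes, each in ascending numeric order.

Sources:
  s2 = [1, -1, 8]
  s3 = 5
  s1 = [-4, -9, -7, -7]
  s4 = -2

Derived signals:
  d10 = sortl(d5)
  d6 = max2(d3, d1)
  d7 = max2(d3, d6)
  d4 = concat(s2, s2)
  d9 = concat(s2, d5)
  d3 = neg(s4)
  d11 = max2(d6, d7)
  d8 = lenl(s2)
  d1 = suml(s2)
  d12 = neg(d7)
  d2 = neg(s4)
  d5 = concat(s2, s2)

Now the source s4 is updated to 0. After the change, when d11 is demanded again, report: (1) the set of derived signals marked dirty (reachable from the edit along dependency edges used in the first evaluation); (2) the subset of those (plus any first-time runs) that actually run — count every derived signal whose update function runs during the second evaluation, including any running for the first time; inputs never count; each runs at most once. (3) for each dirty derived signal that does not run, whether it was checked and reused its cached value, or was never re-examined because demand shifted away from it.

Dirty set: d3, d6, d7, d11.
Run set: d3, d6, d7 (3 run).
Re-examined without running (cache reused): d11.
The important point: at d11 every value read last time is unchanged, so the dirty flag clears without a run.

Initial pass — values computed on the first demand:
  d1 = suml([1, -1, 8]) = 8
  d3 = neg(-2) = 2
  d6 = max2(2, 8) = 8
  d7 = max2(2, 8) = 8
  d11 = max2(8, 8) = 8

Second demand — change propagation:
  d3: re-runs because s4 -2->0; new result 0.
  d6: re-runs because d3 2->0; new result 8 (unchanged).
  d7: re-runs because d3 2->0; new result 8 (unchanged).
  d11: re-examined; everything it read last time is the same (d6 unchanged, d7 unchanged) — cache 8 kept, no run.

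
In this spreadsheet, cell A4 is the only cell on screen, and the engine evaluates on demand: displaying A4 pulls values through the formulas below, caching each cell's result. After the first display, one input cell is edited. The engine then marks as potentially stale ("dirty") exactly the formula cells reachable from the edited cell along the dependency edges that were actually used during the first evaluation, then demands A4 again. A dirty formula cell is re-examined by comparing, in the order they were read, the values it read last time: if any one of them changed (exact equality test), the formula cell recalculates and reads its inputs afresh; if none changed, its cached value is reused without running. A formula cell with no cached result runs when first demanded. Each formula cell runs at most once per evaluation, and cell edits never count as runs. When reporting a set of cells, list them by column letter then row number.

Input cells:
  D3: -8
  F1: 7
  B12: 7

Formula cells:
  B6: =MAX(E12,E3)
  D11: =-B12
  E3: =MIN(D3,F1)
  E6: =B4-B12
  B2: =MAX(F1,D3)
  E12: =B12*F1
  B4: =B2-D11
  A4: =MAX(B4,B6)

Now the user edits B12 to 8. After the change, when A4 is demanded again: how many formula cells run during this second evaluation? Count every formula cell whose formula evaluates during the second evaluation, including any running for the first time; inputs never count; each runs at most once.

Run set: A4, B4, B6, D11, E12 (5 run).

Initial pass — values computed on the first demand:
  B2 = MAX(7, -8) = 7
  D11 = -(7) = -7
  B4 = 7 - -7 = 14
  E3 = MIN(-8, 7) = -8
  E12 = 7 * 7 = 49
  B6 = MAX(49, -8) = 49
  A4 = MAX(14, 49) = 49

Second demand — change propagation:
  D11: re-runs because B12 7->8; new result -8.
  B4: re-runs because D11 -7->-8; new result 15.
  E12: re-runs because B12 7->8; new result 56.
  B6: re-runs because E12 49->56; new result 56.
  A4: re-runs because B4 14->15; B6 49->56; new result 56.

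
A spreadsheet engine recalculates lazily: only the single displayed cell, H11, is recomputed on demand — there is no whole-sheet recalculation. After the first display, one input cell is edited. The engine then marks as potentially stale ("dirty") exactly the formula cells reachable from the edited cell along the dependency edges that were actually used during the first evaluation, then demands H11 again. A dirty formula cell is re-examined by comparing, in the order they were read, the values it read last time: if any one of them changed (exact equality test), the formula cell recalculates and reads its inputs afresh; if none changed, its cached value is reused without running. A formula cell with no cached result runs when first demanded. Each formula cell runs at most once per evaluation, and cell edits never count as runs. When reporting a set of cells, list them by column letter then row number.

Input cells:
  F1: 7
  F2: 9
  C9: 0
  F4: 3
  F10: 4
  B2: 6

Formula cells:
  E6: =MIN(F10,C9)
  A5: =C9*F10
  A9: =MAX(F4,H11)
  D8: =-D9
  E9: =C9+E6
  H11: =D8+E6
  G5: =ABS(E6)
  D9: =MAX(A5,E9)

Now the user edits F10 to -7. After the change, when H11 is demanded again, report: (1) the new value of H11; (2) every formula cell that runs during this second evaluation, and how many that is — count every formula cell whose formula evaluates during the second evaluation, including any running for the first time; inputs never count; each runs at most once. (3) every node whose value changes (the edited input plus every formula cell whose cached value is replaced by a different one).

New value of H11: -7.
Formula cells that run: A5, D9, E6, E9, H11 — 5 in total.
Values that change: E6, E9, F10, H11.
Key observation: the cutoff stops propagation at D8 — its inputs' values are unchanged, so it reuses its cache.

First evaluation (everything demanded from the output):
  A5 = 0 * 4 = 0
  E6 = MIN(4, 0) = 0
  E9 = 0 + 0 = 0
  D9 = MAX(0, 0) = 0
  D8 = -(0) = 0
  H11 = 0 + 0 = 0

Propagation after the edit:
  A5: runs — F10 4->-7; result 0 (same value as before).
  E6: runs — F10 4->-7; result -7.
  E9: runs — E6 0->-7; result -7.
  D9: runs — E9 0->-7; result 0 (same value as before).
  D8: checked — values it read are unchanged (D9 unchanged); reused cached 0 without running.
  H11: runs — E6 0->-7; result -7.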